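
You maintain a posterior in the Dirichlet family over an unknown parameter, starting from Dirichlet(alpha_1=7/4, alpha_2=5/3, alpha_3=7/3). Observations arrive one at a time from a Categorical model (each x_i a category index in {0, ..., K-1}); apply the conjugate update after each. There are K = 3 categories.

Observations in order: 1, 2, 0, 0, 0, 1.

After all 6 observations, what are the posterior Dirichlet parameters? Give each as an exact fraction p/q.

alpha_1=19/4, alpha_2=11/3, alpha_3=10/3

obs 1: x=1 → posterior Dirichlet(7/4, 8/3, 7/3)
obs 2: x=2 → posterior Dirichlet(7/4, 8/3, 10/3)
obs 3: x=0 → posterior Dirichlet(11/4, 8/3, 10/3)
obs 4: x=0 → posterior Dirichlet(15/4, 8/3, 10/3)
obs 5: x=0 → posterior Dirichlet(19/4, 8/3, 10/3)
obs 6: x=1 → posterior Dirichlet(19/4, 11/3, 10/3)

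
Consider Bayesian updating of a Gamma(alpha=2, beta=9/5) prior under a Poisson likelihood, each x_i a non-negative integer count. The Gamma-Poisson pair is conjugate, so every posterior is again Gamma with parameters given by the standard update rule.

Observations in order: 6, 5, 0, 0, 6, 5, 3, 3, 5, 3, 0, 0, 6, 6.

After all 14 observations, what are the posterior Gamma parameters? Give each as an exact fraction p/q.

alpha=50, beta=79/5

obs 1: x=6 → posterior Gamma(8, 14/5)
obs 2: x=5 → posterior Gamma(13, 19/5)
obs 3: x=0 → posterior Gamma(13, 24/5)
obs 4: x=0 → posterior Gamma(13, 29/5)
obs 5: x=6 → posterior Gamma(19, 34/5)
obs 6: x=5 → posterior Gamma(24, 39/5)
obs 7: x=3 → posterior Gamma(27, 44/5)
obs 8: x=3 → posterior Gamma(30, 49/5)
obs 9: x=5 → posterior Gamma(35, 54/5)
obs 10: x=3 → posterior Gamma(38, 59/5)
obs 11: x=0 → posterior Gamma(38, 64/5)
obs 12: x=0 → posterior Gamma(38, 69/5)
obs 13: x=6 → posterior Gamma(44, 74/5)
obs 14: x=6 → posterior Gamma(50, 79/5)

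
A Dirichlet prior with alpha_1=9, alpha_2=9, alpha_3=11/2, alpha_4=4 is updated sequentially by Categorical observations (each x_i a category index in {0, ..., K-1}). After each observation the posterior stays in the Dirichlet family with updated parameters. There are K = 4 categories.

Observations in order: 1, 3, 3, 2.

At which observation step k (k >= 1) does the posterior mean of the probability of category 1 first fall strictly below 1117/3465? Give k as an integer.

k = 4

obs 1: x=1 → posterior Dirichlet(9, 10, 11/2, 4)
obs 2: x=3 → posterior Dirichlet(9, 10, 11/2, 5)
obs 3: x=3 → posterior Dirichlet(9, 10, 11/2, 6)
obs 4: x=2 → posterior Dirichlet(9, 10, 13/2, 6)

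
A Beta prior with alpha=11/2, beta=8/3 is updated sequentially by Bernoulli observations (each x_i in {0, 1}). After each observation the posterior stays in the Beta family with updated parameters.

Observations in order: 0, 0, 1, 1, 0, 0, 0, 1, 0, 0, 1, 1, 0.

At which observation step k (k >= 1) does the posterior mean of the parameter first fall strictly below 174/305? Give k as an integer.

obs 1: x=0 → posterior Beta(11/2, 11/3)
obs 2: x=0 → posterior Beta(11/2, 14/3)
obs 3: x=1 → posterior Beta(13/2, 14/3)
obs 4: x=1 → posterior Beta(15/2, 14/3)
obs 5: x=0 → posterior Beta(15/2, 17/3)
obs 6: x=0 → posterior Beta(15/2, 20/3)
obs 7: x=0 → posterior Beta(15/2, 23/3)
obs 8: x=1 → posterior Beta(17/2, 23/3)
obs 9: x=0 → posterior Beta(17/2, 26/3)
obs 10: x=0 → posterior Beta(17/2, 29/3)
obs 11: x=1 → posterior Beta(19/2, 29/3)
obs 12: x=1 → posterior Beta(21/2, 29/3)
obs 13: x=0 → posterior Beta(21/2, 32/3)

k = 2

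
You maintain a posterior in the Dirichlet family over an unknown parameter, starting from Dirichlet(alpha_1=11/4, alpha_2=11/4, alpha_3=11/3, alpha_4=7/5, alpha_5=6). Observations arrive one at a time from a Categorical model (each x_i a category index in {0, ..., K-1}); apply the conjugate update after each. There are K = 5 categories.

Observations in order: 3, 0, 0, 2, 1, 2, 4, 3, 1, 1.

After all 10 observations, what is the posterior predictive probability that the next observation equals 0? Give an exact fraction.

285/1594

obs 1: x=3 → posterior Dirichlet(11/4, 11/4, 11/3, 12/5, 6)
obs 2: x=0 → posterior Dirichlet(15/4, 11/4, 11/3, 12/5, 6)
obs 3: x=0 → posterior Dirichlet(19/4, 11/4, 11/3, 12/5, 6)
obs 4: x=2 → posterior Dirichlet(19/4, 11/4, 14/3, 12/5, 6)
obs 5: x=1 → posterior Dirichlet(19/4, 15/4, 14/3, 12/5, 6)
obs 6: x=2 → posterior Dirichlet(19/4, 15/4, 17/3, 12/5, 6)
obs 7: x=4 → posterior Dirichlet(19/4, 15/4, 17/3, 12/5, 7)
obs 8: x=3 → posterior Dirichlet(19/4, 15/4, 17/3, 17/5, 7)
obs 9: x=1 → posterior Dirichlet(19/4, 19/4, 17/3, 17/5, 7)
obs 10: x=1 → posterior Dirichlet(19/4, 23/4, 17/3, 17/5, 7)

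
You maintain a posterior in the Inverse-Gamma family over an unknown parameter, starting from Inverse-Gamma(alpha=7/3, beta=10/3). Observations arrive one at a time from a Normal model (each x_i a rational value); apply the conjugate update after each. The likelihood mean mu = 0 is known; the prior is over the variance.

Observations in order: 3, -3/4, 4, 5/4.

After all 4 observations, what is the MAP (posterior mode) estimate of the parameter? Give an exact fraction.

811/256

obs 1: x=3 → posterior Inverse-Gamma(17/6, 47/6)
obs 2: x=-3/4 → posterior Inverse-Gamma(10/3, 779/96)
obs 3: x=4 → posterior Inverse-Gamma(23/6, 1547/96)
obs 4: x=5/4 → posterior Inverse-Gamma(13/3, 811/48)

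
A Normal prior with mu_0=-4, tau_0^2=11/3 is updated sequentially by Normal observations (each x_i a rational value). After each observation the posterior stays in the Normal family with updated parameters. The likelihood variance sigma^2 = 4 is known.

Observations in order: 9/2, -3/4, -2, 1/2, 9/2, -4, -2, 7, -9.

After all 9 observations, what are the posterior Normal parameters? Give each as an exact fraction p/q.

obs 1: x=9/2 → posterior Normal(3/46, 44/23)
obs 2: x=-3/4 → posterior Normal(-27/136, 22/17)
obs 3: x=-2 → posterior Normal(-23/36, 44/45)
obs 4: x=1/2 → posterior Normal(-93/224, 11/14)
obs 5: x=9/2 → posterior Normal(105/268, 44/67)
obs 6: x=-4 → posterior Normal(-71/312, 22/39)
obs 7: x=-2 → posterior Normal(-159/356, 44/89)
obs 8: x=7 → posterior Normal(149/400, 11/25)
obs 9: x=-9 → posterior Normal(-247/444, 44/111)

mu_0=-247/444, tau_0^2=44/111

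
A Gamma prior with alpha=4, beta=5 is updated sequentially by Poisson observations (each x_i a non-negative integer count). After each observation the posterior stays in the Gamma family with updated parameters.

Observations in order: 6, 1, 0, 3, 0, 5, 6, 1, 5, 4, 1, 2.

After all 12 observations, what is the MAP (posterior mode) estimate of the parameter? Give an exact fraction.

obs 1: x=6 → posterior Gamma(10, 6)
obs 2: x=1 → posterior Gamma(11, 7)
obs 3: x=0 → posterior Gamma(11, 8)
obs 4: x=3 → posterior Gamma(14, 9)
obs 5: x=0 → posterior Gamma(14, 10)
obs 6: x=5 → posterior Gamma(19, 11)
obs 7: x=6 → posterior Gamma(25, 12)
obs 8: x=1 → posterior Gamma(26, 13)
obs 9: x=5 → posterior Gamma(31, 14)
obs 10: x=4 → posterior Gamma(35, 15)
obs 11: x=1 → posterior Gamma(36, 16)
obs 12: x=2 → posterior Gamma(38, 17)

37/17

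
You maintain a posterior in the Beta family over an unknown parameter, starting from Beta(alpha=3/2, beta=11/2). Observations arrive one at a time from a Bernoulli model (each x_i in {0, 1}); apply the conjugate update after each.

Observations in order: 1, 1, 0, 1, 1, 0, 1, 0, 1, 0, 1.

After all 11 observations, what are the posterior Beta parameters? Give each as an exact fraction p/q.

alpha=17/2, beta=19/2

obs 1: x=1 → posterior Beta(5/2, 11/2)
obs 2: x=1 → posterior Beta(7/2, 11/2)
obs 3: x=0 → posterior Beta(7/2, 13/2)
obs 4: x=1 → posterior Beta(9/2, 13/2)
obs 5: x=1 → posterior Beta(11/2, 13/2)
obs 6: x=0 → posterior Beta(11/2, 15/2)
obs 7: x=1 → posterior Beta(13/2, 15/2)
obs 8: x=0 → posterior Beta(13/2, 17/2)
obs 9: x=1 → posterior Beta(15/2, 17/2)
obs 10: x=0 → posterior Beta(15/2, 19/2)
obs 11: x=1 → posterior Beta(17/2, 19/2)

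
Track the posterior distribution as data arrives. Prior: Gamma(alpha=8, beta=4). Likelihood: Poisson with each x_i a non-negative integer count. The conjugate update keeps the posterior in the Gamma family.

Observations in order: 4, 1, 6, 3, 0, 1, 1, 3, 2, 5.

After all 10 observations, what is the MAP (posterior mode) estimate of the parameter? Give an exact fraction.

33/14

obs 1: x=4 → posterior Gamma(12, 5)
obs 2: x=1 → posterior Gamma(13, 6)
obs 3: x=6 → posterior Gamma(19, 7)
obs 4: x=3 → posterior Gamma(22, 8)
obs 5: x=0 → posterior Gamma(22, 9)
obs 6: x=1 → posterior Gamma(23, 10)
obs 7: x=1 → posterior Gamma(24, 11)
obs 8: x=3 → posterior Gamma(27, 12)
obs 9: x=2 → posterior Gamma(29, 13)
obs 10: x=5 → posterior Gamma(34, 14)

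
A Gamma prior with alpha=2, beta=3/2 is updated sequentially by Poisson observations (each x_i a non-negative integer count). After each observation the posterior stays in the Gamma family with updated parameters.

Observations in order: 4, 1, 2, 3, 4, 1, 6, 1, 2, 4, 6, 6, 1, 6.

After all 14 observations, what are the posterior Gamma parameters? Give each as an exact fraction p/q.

alpha=49, beta=31/2

obs 1: x=4 → posterior Gamma(6, 5/2)
obs 2: x=1 → posterior Gamma(7, 7/2)
obs 3: x=2 → posterior Gamma(9, 9/2)
obs 4: x=3 → posterior Gamma(12, 11/2)
obs 5: x=4 → posterior Gamma(16, 13/2)
obs 6: x=1 → posterior Gamma(17, 15/2)
obs 7: x=6 → posterior Gamma(23, 17/2)
obs 8: x=1 → posterior Gamma(24, 19/2)
obs 9: x=2 → posterior Gamma(26, 21/2)
obs 10: x=4 → posterior Gamma(30, 23/2)
obs 11: x=6 → posterior Gamma(36, 25/2)
obs 12: x=6 → posterior Gamma(42, 27/2)
obs 13: x=1 → posterior Gamma(43, 29/2)
obs 14: x=6 → posterior Gamma(49, 31/2)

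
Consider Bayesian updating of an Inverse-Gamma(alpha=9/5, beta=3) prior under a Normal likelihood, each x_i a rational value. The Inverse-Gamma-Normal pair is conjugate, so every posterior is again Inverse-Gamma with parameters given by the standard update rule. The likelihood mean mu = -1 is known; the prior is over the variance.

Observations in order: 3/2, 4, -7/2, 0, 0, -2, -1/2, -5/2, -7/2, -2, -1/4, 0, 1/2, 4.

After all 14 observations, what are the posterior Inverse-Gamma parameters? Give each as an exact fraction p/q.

obs 1: x=3/2 → posterior Inverse-Gamma(23/10, 49/8)
obs 2: x=4 → posterior Inverse-Gamma(14/5, 149/8)
obs 3: x=-7/2 → posterior Inverse-Gamma(33/10, 87/4)
obs 4: x=0 → posterior Inverse-Gamma(19/5, 89/4)
obs 5: x=0 → posterior Inverse-Gamma(43/10, 91/4)
obs 6: x=-2 → posterior Inverse-Gamma(24/5, 93/4)
obs 7: x=-1/2 → posterior Inverse-Gamma(53/10, 187/8)
obs 8: x=-5/2 → posterior Inverse-Gamma(29/5, 49/2)
obs 9: x=-7/2 → posterior Inverse-Gamma(63/10, 221/8)
obs 10: x=-2 → posterior Inverse-Gamma(34/5, 225/8)
obs 11: x=-1/4 → posterior Inverse-Gamma(73/10, 909/32)
obs 12: x=0 → posterior Inverse-Gamma(39/5, 925/32)
obs 13: x=1/2 → posterior Inverse-Gamma(83/10, 961/32)
obs 14: x=4 → posterior Inverse-Gamma(44/5, 1361/32)

alpha=44/5, beta=1361/32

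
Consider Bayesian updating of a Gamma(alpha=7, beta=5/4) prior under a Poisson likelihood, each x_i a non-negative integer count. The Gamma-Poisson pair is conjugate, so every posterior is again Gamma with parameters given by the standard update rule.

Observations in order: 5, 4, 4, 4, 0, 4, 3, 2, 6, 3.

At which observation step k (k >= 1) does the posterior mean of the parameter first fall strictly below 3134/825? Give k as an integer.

obs 1: x=5 → posterior Gamma(12, 9/4)
obs 2: x=4 → posterior Gamma(16, 13/4)
obs 3: x=4 → posterior Gamma(20, 17/4)
obs 4: x=4 → posterior Gamma(24, 21/4)
obs 5: x=0 → posterior Gamma(24, 25/4)
obs 6: x=4 → posterior Gamma(28, 29/4)
obs 7: x=3 → posterior Gamma(31, 33/4)
obs 8: x=2 → posterior Gamma(33, 37/4)
obs 9: x=6 → posterior Gamma(39, 41/4)
obs 10: x=3 → posterior Gamma(42, 45/4)

k = 7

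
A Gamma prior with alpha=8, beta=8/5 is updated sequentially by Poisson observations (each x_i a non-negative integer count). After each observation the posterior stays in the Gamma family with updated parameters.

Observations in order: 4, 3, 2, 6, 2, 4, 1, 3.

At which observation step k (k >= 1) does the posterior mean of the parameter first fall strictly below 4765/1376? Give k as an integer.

obs 1: x=4 → posterior Gamma(12, 13/5)
obs 2: x=3 → posterior Gamma(15, 18/5)
obs 3: x=2 → posterior Gamma(17, 23/5)
obs 4: x=6 → posterior Gamma(23, 28/5)
obs 5: x=2 → posterior Gamma(25, 33/5)
obs 6: x=4 → posterior Gamma(29, 38/5)
obs 7: x=1 → posterior Gamma(30, 43/5)
obs 8: x=3 → posterior Gamma(33, 48/5)

k = 8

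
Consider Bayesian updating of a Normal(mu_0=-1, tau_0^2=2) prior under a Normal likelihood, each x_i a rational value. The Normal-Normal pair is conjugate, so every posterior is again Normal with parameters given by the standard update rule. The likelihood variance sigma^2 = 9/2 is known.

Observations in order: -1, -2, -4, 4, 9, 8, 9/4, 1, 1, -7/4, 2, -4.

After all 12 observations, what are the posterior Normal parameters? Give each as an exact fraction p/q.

obs 1: x=-1 → posterior Normal(-1, 18/13)
obs 2: x=-2 → posterior Normal(-21/17, 18/17)
obs 3: x=-4 → posterior Normal(-37/21, 6/7)
obs 4: x=4 → posterior Normal(-21/25, 18/25)
obs 5: x=9 → posterior Normal(15/29, 18/29)
obs 6: x=8 → posterior Normal(47/33, 6/11)
obs 7: x=9/4 → posterior Normal(56/37, 18/37)
obs 8: x=1 → posterior Normal(60/41, 18/41)
obs 9: x=1 → posterior Normal(64/45, 2/5)
obs 10: x=-7/4 → posterior Normal(57/49, 18/49)
obs 11: x=2 → posterior Normal(65/53, 18/53)
obs 12: x=-4 → posterior Normal(49/57, 6/19)

mu_0=49/57, tau_0^2=6/19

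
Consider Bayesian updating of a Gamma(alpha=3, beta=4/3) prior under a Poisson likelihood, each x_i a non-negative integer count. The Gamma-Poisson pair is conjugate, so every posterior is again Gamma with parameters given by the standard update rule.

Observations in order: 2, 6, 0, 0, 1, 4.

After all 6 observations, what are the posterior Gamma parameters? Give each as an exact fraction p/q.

alpha=16, beta=22/3

obs 1: x=2 → posterior Gamma(5, 7/3)
obs 2: x=6 → posterior Gamma(11, 10/3)
obs 3: x=0 → posterior Gamma(11, 13/3)
obs 4: x=0 → posterior Gamma(11, 16/3)
obs 5: x=1 → posterior Gamma(12, 19/3)
obs 6: x=4 → posterior Gamma(16, 22/3)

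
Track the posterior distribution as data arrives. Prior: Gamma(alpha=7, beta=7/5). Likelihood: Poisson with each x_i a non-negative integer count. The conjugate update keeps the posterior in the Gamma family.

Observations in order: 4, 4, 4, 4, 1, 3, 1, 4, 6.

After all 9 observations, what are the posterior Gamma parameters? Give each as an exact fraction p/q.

alpha=38, beta=52/5

obs 1: x=4 → posterior Gamma(11, 12/5)
obs 2: x=4 → posterior Gamma(15, 17/5)
obs 3: x=4 → posterior Gamma(19, 22/5)
obs 4: x=4 → posterior Gamma(23, 27/5)
obs 5: x=1 → posterior Gamma(24, 32/5)
obs 6: x=3 → posterior Gamma(27, 37/5)
obs 7: x=1 → posterior Gamma(28, 42/5)
obs 8: x=4 → posterior Gamma(32, 47/5)
obs 9: x=6 → posterior Gamma(38, 52/5)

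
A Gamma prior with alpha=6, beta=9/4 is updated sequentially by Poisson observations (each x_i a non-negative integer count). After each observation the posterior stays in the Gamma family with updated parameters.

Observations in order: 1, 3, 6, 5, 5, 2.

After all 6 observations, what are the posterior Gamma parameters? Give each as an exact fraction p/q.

obs 1: x=1 → posterior Gamma(7, 13/4)
obs 2: x=3 → posterior Gamma(10, 17/4)
obs 3: x=6 → posterior Gamma(16, 21/4)
obs 4: x=5 → posterior Gamma(21, 25/4)
obs 5: x=5 → posterior Gamma(26, 29/4)
obs 6: x=2 → posterior Gamma(28, 33/4)

alpha=28, beta=33/4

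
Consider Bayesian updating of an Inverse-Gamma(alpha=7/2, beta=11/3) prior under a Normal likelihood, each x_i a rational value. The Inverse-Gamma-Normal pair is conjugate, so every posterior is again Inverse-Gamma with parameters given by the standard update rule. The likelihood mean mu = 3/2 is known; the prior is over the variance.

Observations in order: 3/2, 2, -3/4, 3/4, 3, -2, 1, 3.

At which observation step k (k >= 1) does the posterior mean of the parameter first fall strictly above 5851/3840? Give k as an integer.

obs 1: x=3/2 → posterior Inverse-Gamma(4, 11/3)
obs 2: x=2 → posterior Inverse-Gamma(9/2, 91/24)
obs 3: x=-3/4 → posterior Inverse-Gamma(5, 607/96)
obs 4: x=3/4 → posterior Inverse-Gamma(11/2, 317/48)
obs 5: x=3 → posterior Inverse-Gamma(6, 371/48)
obs 6: x=-2 → posterior Inverse-Gamma(13/2, 665/48)
obs 7: x=1 → posterior Inverse-Gamma(7, 671/48)
obs 8: x=3 → posterior Inverse-Gamma(15/2, 725/48)

k = 3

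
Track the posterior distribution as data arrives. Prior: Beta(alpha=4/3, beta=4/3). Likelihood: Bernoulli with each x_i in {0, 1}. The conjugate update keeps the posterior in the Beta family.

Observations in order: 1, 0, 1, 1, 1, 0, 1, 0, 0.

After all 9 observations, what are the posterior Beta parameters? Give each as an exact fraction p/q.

obs 1: x=1 → posterior Beta(7/3, 4/3)
obs 2: x=0 → posterior Beta(7/3, 7/3)
obs 3: x=1 → posterior Beta(10/3, 7/3)
obs 4: x=1 → posterior Beta(13/3, 7/3)
obs 5: x=1 → posterior Beta(16/3, 7/3)
obs 6: x=0 → posterior Beta(16/3, 10/3)
obs 7: x=1 → posterior Beta(19/3, 10/3)
obs 8: x=0 → posterior Beta(19/3, 13/3)
obs 9: x=0 → posterior Beta(19/3, 16/3)

alpha=19/3, beta=16/3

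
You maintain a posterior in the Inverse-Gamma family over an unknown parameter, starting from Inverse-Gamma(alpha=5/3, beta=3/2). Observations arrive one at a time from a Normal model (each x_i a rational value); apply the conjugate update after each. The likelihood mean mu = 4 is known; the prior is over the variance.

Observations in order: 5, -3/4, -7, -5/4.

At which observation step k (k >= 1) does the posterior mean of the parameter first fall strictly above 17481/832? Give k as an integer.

obs 1: x=5 → posterior Inverse-Gamma(13/6, 2)
obs 2: x=-3/4 → posterior Inverse-Gamma(8/3, 425/32)
obs 3: x=-7 → posterior Inverse-Gamma(19/6, 2361/32)
obs 4: x=-5/4 → posterior Inverse-Gamma(11/3, 1401/16)

k = 3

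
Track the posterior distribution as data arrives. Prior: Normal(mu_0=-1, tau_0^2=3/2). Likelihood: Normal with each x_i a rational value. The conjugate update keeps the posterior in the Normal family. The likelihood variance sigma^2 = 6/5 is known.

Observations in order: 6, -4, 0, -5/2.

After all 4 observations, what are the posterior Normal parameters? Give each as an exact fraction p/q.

mu_0=-13/48, tau_0^2=1/4

obs 1: x=6 → posterior Normal(26/9, 2/3)
obs 2: x=-4 → posterior Normal(3/7, 3/7)
obs 3: x=0 → posterior Normal(6/19, 6/19)
obs 4: x=-5/2 → posterior Normal(-13/48, 1/4)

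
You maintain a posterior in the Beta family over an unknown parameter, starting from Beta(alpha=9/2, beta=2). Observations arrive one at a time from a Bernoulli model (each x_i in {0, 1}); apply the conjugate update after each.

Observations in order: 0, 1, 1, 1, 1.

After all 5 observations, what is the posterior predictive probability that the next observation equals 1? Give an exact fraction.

17/23

obs 1: x=0 → posterior Beta(9/2, 3)
obs 2: x=1 → posterior Beta(11/2, 3)
obs 3: x=1 → posterior Beta(13/2, 3)
obs 4: x=1 → posterior Beta(15/2, 3)
obs 5: x=1 → posterior Beta(17/2, 3)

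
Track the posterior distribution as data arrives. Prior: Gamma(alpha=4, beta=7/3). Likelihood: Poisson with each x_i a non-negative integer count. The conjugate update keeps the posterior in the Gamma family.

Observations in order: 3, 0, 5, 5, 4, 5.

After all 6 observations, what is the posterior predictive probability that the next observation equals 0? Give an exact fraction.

2220446049250313080847263336181640625/42277452950578284263485622772148731904

obs 1: x=3 → posterior Gamma(7, 10/3)
obs 2: x=0 → posterior Gamma(7, 13/3)
obs 3: x=5 → posterior Gamma(12, 16/3)
obs 4: x=5 → posterior Gamma(17, 19/3)
obs 5: x=4 → posterior Gamma(21, 22/3)
obs 6: x=5 → posterior Gamma(26, 25/3)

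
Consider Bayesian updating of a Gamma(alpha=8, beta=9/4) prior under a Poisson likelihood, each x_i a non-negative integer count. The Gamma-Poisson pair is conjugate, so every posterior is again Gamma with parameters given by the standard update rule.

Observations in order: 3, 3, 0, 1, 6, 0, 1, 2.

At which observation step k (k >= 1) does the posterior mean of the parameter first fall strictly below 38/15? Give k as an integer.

k = 4

obs 1: x=3 → posterior Gamma(11, 13/4)
obs 2: x=3 → posterior Gamma(14, 17/4)
obs 3: x=0 → posterior Gamma(14, 21/4)
obs 4: x=1 → posterior Gamma(15, 25/4)
obs 5: x=6 → posterior Gamma(21, 29/4)
obs 6: x=0 → posterior Gamma(21, 33/4)
obs 7: x=1 → posterior Gamma(22, 37/4)
obs 8: x=2 → posterior Gamma(24, 41/4)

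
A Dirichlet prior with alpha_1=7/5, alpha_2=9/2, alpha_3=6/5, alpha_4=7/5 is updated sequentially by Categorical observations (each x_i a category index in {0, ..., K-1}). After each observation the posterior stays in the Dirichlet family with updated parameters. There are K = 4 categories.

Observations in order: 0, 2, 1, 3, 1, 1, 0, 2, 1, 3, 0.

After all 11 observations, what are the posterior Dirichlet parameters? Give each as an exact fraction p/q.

obs 1: x=0 → posterior Dirichlet(12/5, 9/2, 6/5, 7/5)
obs 2: x=2 → posterior Dirichlet(12/5, 9/2, 11/5, 7/5)
obs 3: x=1 → posterior Dirichlet(12/5, 11/2, 11/5, 7/5)
obs 4: x=3 → posterior Dirichlet(12/5, 11/2, 11/5, 12/5)
obs 5: x=1 → posterior Dirichlet(12/5, 13/2, 11/5, 12/5)
obs 6: x=1 → posterior Dirichlet(12/5, 15/2, 11/5, 12/5)
obs 7: x=0 → posterior Dirichlet(17/5, 15/2, 11/5, 12/5)
obs 8: x=2 → posterior Dirichlet(17/5, 15/2, 16/5, 12/5)
obs 9: x=1 → posterior Dirichlet(17/5, 17/2, 16/5, 12/5)
obs 10: x=3 → posterior Dirichlet(17/5, 17/2, 16/5, 17/5)
obs 11: x=0 → posterior Dirichlet(22/5, 17/2, 16/5, 17/5)

alpha_1=22/5, alpha_2=17/2, alpha_3=16/5, alpha_4=17/5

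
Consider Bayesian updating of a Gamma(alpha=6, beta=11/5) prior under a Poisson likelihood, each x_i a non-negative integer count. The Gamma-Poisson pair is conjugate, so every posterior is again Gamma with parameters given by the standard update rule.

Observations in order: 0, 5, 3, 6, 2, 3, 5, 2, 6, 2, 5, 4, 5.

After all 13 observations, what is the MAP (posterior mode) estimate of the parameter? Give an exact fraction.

265/76

obs 1: x=0 → posterior Gamma(6, 16/5)
obs 2: x=5 → posterior Gamma(11, 21/5)
obs 3: x=3 → posterior Gamma(14, 26/5)
obs 4: x=6 → posterior Gamma(20, 31/5)
obs 5: x=2 → posterior Gamma(22, 36/5)
obs 6: x=3 → posterior Gamma(25, 41/5)
obs 7: x=5 → posterior Gamma(30, 46/5)
obs 8: x=2 → posterior Gamma(32, 51/5)
obs 9: x=6 → posterior Gamma(38, 56/5)
obs 10: x=2 → posterior Gamma(40, 61/5)
obs 11: x=5 → posterior Gamma(45, 66/5)
obs 12: x=4 → posterior Gamma(49, 71/5)
obs 13: x=5 → posterior Gamma(54, 76/5)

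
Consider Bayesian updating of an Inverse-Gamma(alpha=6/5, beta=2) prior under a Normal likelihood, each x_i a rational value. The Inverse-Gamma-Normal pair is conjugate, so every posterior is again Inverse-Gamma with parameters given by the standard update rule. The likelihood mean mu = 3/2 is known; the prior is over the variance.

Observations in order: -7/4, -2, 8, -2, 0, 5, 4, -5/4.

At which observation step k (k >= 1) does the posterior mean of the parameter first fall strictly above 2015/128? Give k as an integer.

obs 1: x=-7/4 → posterior Inverse-Gamma(17/10, 233/32)
obs 2: x=-2 → posterior Inverse-Gamma(11/5, 429/32)
obs 3: x=8 → posterior Inverse-Gamma(27/10, 1105/32)
obs 4: x=-2 → posterior Inverse-Gamma(16/5, 1301/32)
obs 5: x=0 → posterior Inverse-Gamma(37/10, 1337/32)
obs 6: x=5 → posterior Inverse-Gamma(21/5, 1533/32)
obs 7: x=4 → posterior Inverse-Gamma(47/10, 1633/32)
obs 8: x=-5/4 → posterior Inverse-Gamma(26/5, 877/16)

k = 3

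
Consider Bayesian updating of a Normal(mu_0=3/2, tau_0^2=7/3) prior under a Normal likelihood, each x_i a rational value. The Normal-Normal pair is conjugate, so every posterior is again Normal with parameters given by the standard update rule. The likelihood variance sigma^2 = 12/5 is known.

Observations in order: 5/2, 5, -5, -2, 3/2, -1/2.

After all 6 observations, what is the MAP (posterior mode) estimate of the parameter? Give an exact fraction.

obs 1: x=5/2 → posterior Normal(283/142, 84/71)
obs 2: x=5 → posterior Normal(633/212, 42/53)
obs 3: x=-5 → posterior Normal(283/282, 28/47)
obs 4: x=-2 → posterior Normal(13/32, 21/44)
obs 5: x=3/2 → posterior Normal(124/211, 84/211)
obs 6: x=-1/2 → posterior Normal(71/164, 14/41)

71/164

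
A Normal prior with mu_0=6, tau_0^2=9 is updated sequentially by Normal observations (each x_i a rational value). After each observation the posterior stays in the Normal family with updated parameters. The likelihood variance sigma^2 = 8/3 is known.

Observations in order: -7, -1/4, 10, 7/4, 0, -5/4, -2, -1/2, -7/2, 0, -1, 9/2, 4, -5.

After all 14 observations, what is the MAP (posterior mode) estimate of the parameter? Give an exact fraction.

165/1544

obs 1: x=-7 → posterior Normal(-141/35, 72/35)
obs 2: x=-1/4 → posterior Normal(-591/248, 36/31)
obs 3: x=10 → posterior Normal(489/356, 72/89)
obs 4: x=7/4 → posterior Normal(339/232, 18/29)
obs 5: x=0 → posterior Normal(339/286, 72/143)
obs 6: x=-5/4 → posterior Normal(543/680, 36/85)
obs 7: x=-2 → posterior Normal(327/788, 72/197)
obs 8: x=-1/2 → posterior Normal(39/128, 9/28)
obs 9: x=-7/2 → posterior Normal(-105/1004, 72/251)
obs 10: x=0 → posterior Normal(-105/1112, 36/139)
obs 11: x=-1 → posterior Normal(-213/1220, 72/305)
obs 12: x=9/2 → posterior Normal(273/1328, 18/83)
obs 13: x=4 → posterior Normal(705/1436, 72/359)
obs 14: x=-5 → posterior Normal(165/1544, 36/193)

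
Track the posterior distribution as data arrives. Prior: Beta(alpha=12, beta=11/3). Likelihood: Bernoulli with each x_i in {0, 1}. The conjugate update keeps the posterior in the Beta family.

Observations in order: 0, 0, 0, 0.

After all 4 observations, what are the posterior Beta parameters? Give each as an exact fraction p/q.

alpha=12, beta=23/3

obs 1: x=0 → posterior Beta(12, 14/3)
obs 2: x=0 → posterior Beta(12, 17/3)
obs 3: x=0 → posterior Beta(12, 20/3)
obs 4: x=0 → posterior Beta(12, 23/3)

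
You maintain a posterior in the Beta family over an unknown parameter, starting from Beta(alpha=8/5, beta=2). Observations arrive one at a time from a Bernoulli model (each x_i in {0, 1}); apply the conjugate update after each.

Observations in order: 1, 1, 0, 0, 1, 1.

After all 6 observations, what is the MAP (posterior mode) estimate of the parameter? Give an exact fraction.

obs 1: x=1 → posterior Beta(13/5, 2)
obs 2: x=1 → posterior Beta(18/5, 2)
obs 3: x=0 → posterior Beta(18/5, 3)
obs 4: x=0 → posterior Beta(18/5, 4)
obs 5: x=1 → posterior Beta(23/5, 4)
obs 6: x=1 → posterior Beta(28/5, 4)

23/38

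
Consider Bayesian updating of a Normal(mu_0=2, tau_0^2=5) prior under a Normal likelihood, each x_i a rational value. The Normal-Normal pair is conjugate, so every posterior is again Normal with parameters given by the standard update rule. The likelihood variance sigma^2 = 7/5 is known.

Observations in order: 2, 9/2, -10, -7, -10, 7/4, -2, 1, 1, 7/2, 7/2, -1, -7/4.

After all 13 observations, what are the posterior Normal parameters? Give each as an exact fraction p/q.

mu_0=-697/664, tau_0^2=35/332

obs 1: x=2 → posterior Normal(2, 35/32)
obs 2: x=9/2 → posterior Normal(353/114, 35/57)
obs 3: x=-10 → posterior Normal(-147/164, 35/82)
obs 4: x=-7 → posterior Normal(-497/214, 35/107)
obs 5: x=-10 → posterior Normal(-997/264, 35/132)
obs 6: x=7/4 → posterior Normal(-1819/628, 35/157)
obs 7: x=-2 → posterior Normal(-2019/728, 5/26)
obs 8: x=1 → posterior Normal(-1919/828, 35/207)
obs 9: x=1 → posterior Normal(-1819/928, 35/232)
obs 10: x=7/2 → posterior Normal(-1469/1028, 35/257)
obs 11: x=7/2 → posterior Normal(-373/376, 35/282)
obs 12: x=-1 → posterior Normal(-1219/1228, 35/307)
obs 13: x=-7/4 → posterior Normal(-697/664, 35/332)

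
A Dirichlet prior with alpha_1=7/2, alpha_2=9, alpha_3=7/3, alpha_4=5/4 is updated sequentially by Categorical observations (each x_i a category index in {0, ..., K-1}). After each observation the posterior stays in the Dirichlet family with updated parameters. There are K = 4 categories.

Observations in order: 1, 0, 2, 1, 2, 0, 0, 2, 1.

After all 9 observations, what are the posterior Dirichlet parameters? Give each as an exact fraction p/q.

obs 1: x=1 → posterior Dirichlet(7/2, 10, 7/3, 5/4)
obs 2: x=0 → posterior Dirichlet(9/2, 10, 7/3, 5/4)
obs 3: x=2 → posterior Dirichlet(9/2, 10, 10/3, 5/4)
obs 4: x=1 → posterior Dirichlet(9/2, 11, 10/3, 5/4)
obs 5: x=2 → posterior Dirichlet(9/2, 11, 13/3, 5/4)
obs 6: x=0 → posterior Dirichlet(11/2, 11, 13/3, 5/4)
obs 7: x=0 → posterior Dirichlet(13/2, 11, 13/3, 5/4)
obs 8: x=2 → posterior Dirichlet(13/2, 11, 16/3, 5/4)
obs 9: x=1 → posterior Dirichlet(13/2, 12, 16/3, 5/4)

alpha_1=13/2, alpha_2=12, alpha_3=16/3, alpha_4=5/4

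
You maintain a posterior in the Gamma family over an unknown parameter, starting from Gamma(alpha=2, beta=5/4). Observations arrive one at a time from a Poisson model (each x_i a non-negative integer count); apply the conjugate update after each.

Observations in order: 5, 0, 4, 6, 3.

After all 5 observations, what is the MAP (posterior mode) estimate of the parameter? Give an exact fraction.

obs 1: x=5 → posterior Gamma(7, 9/4)
obs 2: x=0 → posterior Gamma(7, 13/4)
obs 3: x=4 → posterior Gamma(11, 17/4)
obs 4: x=6 → posterior Gamma(17, 21/4)
obs 5: x=3 → posterior Gamma(20, 25/4)

76/25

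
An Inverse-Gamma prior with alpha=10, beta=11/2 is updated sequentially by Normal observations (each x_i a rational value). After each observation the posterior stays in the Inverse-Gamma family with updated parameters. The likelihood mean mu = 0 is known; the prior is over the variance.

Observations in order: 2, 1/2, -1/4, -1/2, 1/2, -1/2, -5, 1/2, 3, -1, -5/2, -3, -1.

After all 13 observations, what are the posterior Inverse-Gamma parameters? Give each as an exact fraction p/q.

obs 1: x=2 → posterior Inverse-Gamma(21/2, 15/2)
obs 2: x=1/2 → posterior Inverse-Gamma(11, 61/8)
obs 3: x=-1/4 → posterior Inverse-Gamma(23/2, 245/32)
obs 4: x=-1/2 → posterior Inverse-Gamma(12, 249/32)
obs 5: x=1/2 → posterior Inverse-Gamma(25/2, 253/32)
obs 6: x=-1/2 → posterior Inverse-Gamma(13, 257/32)
obs 7: x=-5 → posterior Inverse-Gamma(27/2, 657/32)
obs 8: x=1/2 → posterior Inverse-Gamma(14, 661/32)
obs 9: x=3 → posterior Inverse-Gamma(29/2, 805/32)
obs 10: x=-1 → posterior Inverse-Gamma(15, 821/32)
obs 11: x=-5/2 → posterior Inverse-Gamma(31/2, 921/32)
obs 12: x=-3 → posterior Inverse-Gamma(16, 1065/32)
obs 13: x=-1 → posterior Inverse-Gamma(33/2, 1081/32)

alpha=33/2, beta=1081/32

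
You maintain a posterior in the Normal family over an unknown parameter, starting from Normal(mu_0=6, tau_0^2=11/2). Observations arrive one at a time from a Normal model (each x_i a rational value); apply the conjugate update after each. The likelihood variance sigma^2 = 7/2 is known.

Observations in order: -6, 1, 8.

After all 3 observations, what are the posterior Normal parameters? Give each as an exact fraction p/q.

obs 1: x=-6 → posterior Normal(-4/3, 77/36)
obs 2: x=1 → posterior Normal(-13/29, 77/58)
obs 3: x=8 → posterior Normal(15/8, 77/80)

mu_0=15/8, tau_0^2=77/80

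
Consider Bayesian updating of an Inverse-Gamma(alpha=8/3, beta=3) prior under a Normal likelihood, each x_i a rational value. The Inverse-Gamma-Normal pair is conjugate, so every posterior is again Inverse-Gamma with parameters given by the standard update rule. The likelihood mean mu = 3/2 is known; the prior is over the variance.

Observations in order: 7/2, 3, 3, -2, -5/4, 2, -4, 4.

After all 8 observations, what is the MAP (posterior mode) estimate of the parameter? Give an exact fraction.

3411/736

obs 1: x=7/2 → posterior Inverse-Gamma(19/6, 5)
obs 2: x=3 → posterior Inverse-Gamma(11/3, 49/8)
obs 3: x=3 → posterior Inverse-Gamma(25/6, 29/4)
obs 4: x=-2 → posterior Inverse-Gamma(14/3, 107/8)
obs 5: x=-5/4 → posterior Inverse-Gamma(31/6, 549/32)
obs 6: x=2 → posterior Inverse-Gamma(17/3, 553/32)
obs 7: x=-4 → posterior Inverse-Gamma(37/6, 1037/32)
obs 8: x=4 → posterior Inverse-Gamma(20/3, 1137/32)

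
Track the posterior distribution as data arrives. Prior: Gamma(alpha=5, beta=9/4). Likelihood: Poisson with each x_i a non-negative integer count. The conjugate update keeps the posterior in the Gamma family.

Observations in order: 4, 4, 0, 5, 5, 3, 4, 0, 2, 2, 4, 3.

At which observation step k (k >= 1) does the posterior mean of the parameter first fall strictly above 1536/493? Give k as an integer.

obs 1: x=4 → posterior Gamma(9, 13/4)
obs 2: x=4 → posterior Gamma(13, 17/4)
obs 3: x=0 → posterior Gamma(13, 21/4)
obs 4: x=5 → posterior Gamma(18, 25/4)
obs 5: x=5 → posterior Gamma(23, 29/4)
obs 6: x=3 → posterior Gamma(26, 33/4)
obs 7: x=4 → posterior Gamma(30, 37/4)
obs 8: x=0 → posterior Gamma(30, 41/4)
obs 9: x=2 → posterior Gamma(32, 45/4)
obs 10: x=2 → posterior Gamma(34, 49/4)
obs 11: x=4 → posterior Gamma(38, 53/4)
obs 12: x=3 → posterior Gamma(41, 57/4)

k = 5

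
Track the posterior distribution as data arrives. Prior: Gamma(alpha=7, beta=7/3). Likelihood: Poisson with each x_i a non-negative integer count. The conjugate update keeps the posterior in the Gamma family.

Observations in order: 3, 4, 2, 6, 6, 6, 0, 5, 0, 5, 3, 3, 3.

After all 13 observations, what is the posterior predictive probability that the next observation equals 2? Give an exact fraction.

172205580981706608608656712863998629058054483551654709187013243992929334155691026205422649344/913659557440904410169819223393878249600874377054180587380526916274805561592114703343869415249

obs 1: x=3 → posterior Gamma(10, 10/3)
obs 2: x=4 → posterior Gamma(14, 13/3)
obs 3: x=2 → posterior Gamma(16, 16/3)
obs 4: x=6 → posterior Gamma(22, 19/3)
obs 5: x=6 → posterior Gamma(28, 22/3)
obs 6: x=6 → posterior Gamma(34, 25/3)
obs 7: x=0 → posterior Gamma(34, 28/3)
obs 8: x=5 → posterior Gamma(39, 31/3)
obs 9: x=0 → posterior Gamma(39, 34/3)
obs 10: x=5 → posterior Gamma(44, 37/3)
obs 11: x=3 → posterior Gamma(47, 40/3)
obs 12: x=3 → posterior Gamma(50, 43/3)
obs 13: x=3 → posterior Gamma(53, 46/3)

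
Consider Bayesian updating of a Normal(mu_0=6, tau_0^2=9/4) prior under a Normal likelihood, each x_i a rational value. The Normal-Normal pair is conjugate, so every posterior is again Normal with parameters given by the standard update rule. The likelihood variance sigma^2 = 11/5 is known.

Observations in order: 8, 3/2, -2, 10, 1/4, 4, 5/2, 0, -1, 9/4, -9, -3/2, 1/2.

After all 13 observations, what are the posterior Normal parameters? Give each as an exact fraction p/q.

obs 1: x=8 → posterior Normal(624/89, 99/89)
obs 2: x=3/2 → posterior Normal(1383/268, 99/134)
obs 3: x=-2 → posterior Normal(1203/358, 99/179)
obs 4: x=10 → posterior Normal(2103/448, 99/224)
obs 5: x=1/4 → posterior Normal(4251/1076, 99/269)
obs 6: x=4 → posterior Normal(4971/1256, 99/314)
obs 7: x=5/2 → posterior Normal(5421/1436, 99/359)
obs 8: x=0 → posterior Normal(5421/1616, 99/404)
obs 9: x=-1 → posterior Normal(5241/1796, 99/449)
obs 10: x=9/4 → posterior Normal(2823/988, 99/494)
obs 11: x=-9 → posterior Normal(183/98, 9/49)
obs 12: x=-3/2 → posterior Normal(939/584, 99/584)
obs 13: x=1/2 → posterior Normal(1923/1258, 99/629)

mu_0=1923/1258, tau_0^2=99/629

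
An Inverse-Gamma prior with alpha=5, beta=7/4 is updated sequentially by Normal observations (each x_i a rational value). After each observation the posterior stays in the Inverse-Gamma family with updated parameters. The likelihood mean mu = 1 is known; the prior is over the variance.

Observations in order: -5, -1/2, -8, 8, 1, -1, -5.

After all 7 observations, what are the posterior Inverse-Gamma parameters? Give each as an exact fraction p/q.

obs 1: x=-5 → posterior Inverse-Gamma(11/2, 79/4)
obs 2: x=-1/2 → posterior Inverse-Gamma(6, 167/8)
obs 3: x=-8 → posterior Inverse-Gamma(13/2, 491/8)
obs 4: x=8 → posterior Inverse-Gamma(7, 687/8)
obs 5: x=1 → posterior Inverse-Gamma(15/2, 687/8)
obs 6: x=-1 → posterior Inverse-Gamma(8, 703/8)
obs 7: x=-5 → posterior Inverse-Gamma(17/2, 847/8)

alpha=17/2, beta=847/8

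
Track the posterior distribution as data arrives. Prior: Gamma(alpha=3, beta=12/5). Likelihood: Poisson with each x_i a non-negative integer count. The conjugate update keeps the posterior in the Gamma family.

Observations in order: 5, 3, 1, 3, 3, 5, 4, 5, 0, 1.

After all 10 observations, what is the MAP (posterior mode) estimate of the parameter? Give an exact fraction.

obs 1: x=5 → posterior Gamma(8, 17/5)
obs 2: x=3 → posterior Gamma(11, 22/5)
obs 3: x=1 → posterior Gamma(12, 27/5)
obs 4: x=3 → posterior Gamma(15, 32/5)
obs 5: x=3 → posterior Gamma(18, 37/5)
obs 6: x=5 → posterior Gamma(23, 42/5)
obs 7: x=4 → posterior Gamma(27, 47/5)
obs 8: x=5 → posterior Gamma(32, 52/5)
obs 9: x=0 → posterior Gamma(32, 57/5)
obs 10: x=1 → posterior Gamma(33, 62/5)

80/31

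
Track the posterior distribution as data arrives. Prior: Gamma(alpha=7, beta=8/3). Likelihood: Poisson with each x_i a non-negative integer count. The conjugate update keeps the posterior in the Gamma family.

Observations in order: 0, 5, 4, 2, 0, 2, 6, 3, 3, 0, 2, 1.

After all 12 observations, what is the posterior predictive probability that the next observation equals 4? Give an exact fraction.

19836877891915532669689344948040856866417549111037077258355343360/162860760888326175933842030791579027534767171370296750224384264783

obs 1: x=0 → posterior Gamma(7, 11/3)
obs 2: x=5 → posterior Gamma(12, 14/3)
obs 3: x=4 → posterior Gamma(16, 17/3)
obs 4: x=2 → posterior Gamma(18, 20/3)
obs 5: x=0 → posterior Gamma(18, 23/3)
obs 6: x=2 → posterior Gamma(20, 26/3)
obs 7: x=6 → posterior Gamma(26, 29/3)
obs 8: x=3 → posterior Gamma(29, 32/3)
obs 9: x=3 → posterior Gamma(32, 35/3)
obs 10: x=0 → posterior Gamma(32, 38/3)
obs 11: x=2 → posterior Gamma(34, 41/3)
obs 12: x=1 → posterior Gamma(35, 44/3)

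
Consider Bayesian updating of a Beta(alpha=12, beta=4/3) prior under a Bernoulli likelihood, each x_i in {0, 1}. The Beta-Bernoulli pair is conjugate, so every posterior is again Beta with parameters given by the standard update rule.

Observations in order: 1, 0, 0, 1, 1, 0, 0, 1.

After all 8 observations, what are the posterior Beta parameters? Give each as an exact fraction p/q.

obs 1: x=1 → posterior Beta(13, 4/3)
obs 2: x=0 → posterior Beta(13, 7/3)
obs 3: x=0 → posterior Beta(13, 10/3)
obs 4: x=1 → posterior Beta(14, 10/3)
obs 5: x=1 → posterior Beta(15, 10/3)
obs 6: x=0 → posterior Beta(15, 13/3)
obs 7: x=0 → posterior Beta(15, 16/3)
obs 8: x=1 → posterior Beta(16, 16/3)

alpha=16, beta=16/3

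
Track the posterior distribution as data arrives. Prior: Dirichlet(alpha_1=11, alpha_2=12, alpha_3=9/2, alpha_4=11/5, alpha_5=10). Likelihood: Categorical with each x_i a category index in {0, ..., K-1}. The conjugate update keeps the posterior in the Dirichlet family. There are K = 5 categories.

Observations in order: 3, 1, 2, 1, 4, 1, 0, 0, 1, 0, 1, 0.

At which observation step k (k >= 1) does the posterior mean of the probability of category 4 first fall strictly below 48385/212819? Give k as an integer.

k = 9

obs 1: x=3 → posterior Dirichlet(11, 12, 9/2, 16/5, 10)
obs 2: x=1 → posterior Dirichlet(11, 13, 9/2, 16/5, 10)
obs 3: x=2 → posterior Dirichlet(11, 13, 11/2, 16/5, 10)
obs 4: x=1 → posterior Dirichlet(11, 14, 11/2, 16/5, 10)
obs 5: x=4 → posterior Dirichlet(11, 14, 11/2, 16/5, 11)
obs 6: x=1 → posterior Dirichlet(11, 15, 11/2, 16/5, 11)
obs 7: x=0 → posterior Dirichlet(12, 15, 11/2, 16/5, 11)
obs 8: x=0 → posterior Dirichlet(13, 15, 11/2, 16/5, 11)
obs 9: x=1 → posterior Dirichlet(13, 16, 11/2, 16/5, 11)
obs 10: x=0 → posterior Dirichlet(14, 16, 11/2, 16/5, 11)
obs 11: x=1 → posterior Dirichlet(14, 17, 11/2, 16/5, 11)
obs 12: x=0 → posterior Dirichlet(15, 17, 11/2, 16/5, 11)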